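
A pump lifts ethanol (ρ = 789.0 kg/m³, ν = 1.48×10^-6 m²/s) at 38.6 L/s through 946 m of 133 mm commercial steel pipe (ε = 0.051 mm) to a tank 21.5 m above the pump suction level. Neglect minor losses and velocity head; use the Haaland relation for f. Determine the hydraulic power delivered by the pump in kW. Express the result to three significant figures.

V = 4Q/(πD²) = 2.778 m/s; Re = 2.50×10^5; ε/D = 3.83×10^-4; f = 0.01763
h_f = f(L/D)V²/2g = 49.33 m
Total head H = z + h_f = 21.5 + 49.33 = 70.83 m
P_hyd = ρgQH = 789.0·9.81·0.0386·70.83 = 21.16 kW

P_hyd ≈ 21.2 kW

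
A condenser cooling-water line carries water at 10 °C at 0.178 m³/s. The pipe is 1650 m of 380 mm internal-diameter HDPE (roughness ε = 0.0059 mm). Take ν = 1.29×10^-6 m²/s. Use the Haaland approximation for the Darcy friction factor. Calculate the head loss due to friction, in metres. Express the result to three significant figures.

V = 4Q/(πD²) = 4·0.178/(π·0.380²) = 1.570 m/s
Re = VD/ν = 1.570·0.380/1.29×10^-6 = 4.62×10^5 → turbulent
ε/D = 0.0059/380 = 1.55×10^-5
Haaland: f = 0.01342
h_f = f(L/D)V²/(2g) = 0.01342·(1650/0.380)·1.570²/(2·9.81) = 7.315 m

h_f ≈ 7.32 m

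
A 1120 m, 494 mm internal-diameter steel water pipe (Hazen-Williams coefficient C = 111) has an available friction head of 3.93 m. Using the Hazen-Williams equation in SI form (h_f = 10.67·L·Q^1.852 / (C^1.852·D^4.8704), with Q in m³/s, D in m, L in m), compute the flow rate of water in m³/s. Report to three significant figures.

Q ≈ 0.229 m³/s

Rearranging: Q = [h_f·C^1.852·D^4.8704 / (10.67·L)]^(1/1.852)
Q = [3.93·111^1.852·0.494^4.8704 / (10.67·1120)]^0.540 = 0.2287 m³/s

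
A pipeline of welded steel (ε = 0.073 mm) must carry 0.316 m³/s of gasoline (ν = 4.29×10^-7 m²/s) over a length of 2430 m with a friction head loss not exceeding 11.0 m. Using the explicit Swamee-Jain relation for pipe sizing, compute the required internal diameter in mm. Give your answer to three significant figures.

Swamee-Jain (Type III): D = 0.66·[ε^1.25·(LQ²/(gh_f))^4.75 + ν·Q^9.4·(L/(gh_f))^5.2]^0.04
LQ²/(gh_f) = 2.249; L/(gh_f) = 22.52
Term 1 = ε^1.25·(…)^4.75 = 3.17×10^-4; Term 2 = ν·Q^9.4·(…)^5.2 = 9.18×10^-5
D = 0.66·(3.17×10^-4 + 9.18×10^-5)^0.04 = 0.4831 m = 483 mm
Check: V = 1.72 m/s, Re = 1.94×10^6, f = 0.01370, h_f = 10.4 m ≈ 11.0 m ✓

D ≈ 483 mm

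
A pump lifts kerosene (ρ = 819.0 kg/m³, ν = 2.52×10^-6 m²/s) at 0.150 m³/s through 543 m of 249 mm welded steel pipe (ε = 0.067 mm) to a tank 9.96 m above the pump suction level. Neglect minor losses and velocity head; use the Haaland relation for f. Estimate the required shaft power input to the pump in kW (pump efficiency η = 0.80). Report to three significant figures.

P_shaft ≈ 41.3 kW

V = 4Q/(πD²) = 3.080 m/s; Re = 3.04×10^5; ε/D = 2.69×10^-4; f = 0.01656
h_f = f(L/D)V²/2g = 17.46 m
Total head H = z + h_f = 9.96 + 17.46 = 27.42 m
P_hyd = ρgQH = 819.0·9.81·0.150·27.42 = 33.05 kW
P_shaft = P_hyd/η = 33.05/0.80 = 41.31 kW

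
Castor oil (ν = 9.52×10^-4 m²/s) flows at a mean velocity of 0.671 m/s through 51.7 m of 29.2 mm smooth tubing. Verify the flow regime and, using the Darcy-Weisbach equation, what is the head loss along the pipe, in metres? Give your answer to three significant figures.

h_f ≈ 126 m

Re = VD/ν = 0.671·0.02920/9.52×10^-4 = 20.6 → laminar (Re < 2300)
f = 64/Re = 3.110
h_f = f(L/D)V²/(2g) = 3.110·(51.7/0.02920)·0.671²/(2·9.81) = 126.3 m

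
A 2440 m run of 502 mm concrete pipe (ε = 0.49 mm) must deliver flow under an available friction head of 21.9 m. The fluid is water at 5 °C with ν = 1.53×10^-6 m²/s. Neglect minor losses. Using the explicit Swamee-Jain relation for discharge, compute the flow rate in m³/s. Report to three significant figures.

Q ≈ 0.417 m³/s

Swamee-Jain (Type II): Q = -0.965·√(gD⁵h_f/L)·ln[ε/(3.7D) + √(3.17ν²L/(gD³h_f))]
√(gD⁵h_f/L) = √(9.81·0.502⁵·21.9/2440) = 0.05298
ε/(3.7D) = 2.64×10^-4; √(3.17ν²L/(gD³h_f)) = 2.58×10^-5
Q = -0.965·0.05298·ln(2.896×10^-4) = 0.4165 m³/s
Check: V = 2.10 m/s, Re = 6.90×10^5, f = 0.02007, h_f = 22.0 m ≈ 21.9 m ✓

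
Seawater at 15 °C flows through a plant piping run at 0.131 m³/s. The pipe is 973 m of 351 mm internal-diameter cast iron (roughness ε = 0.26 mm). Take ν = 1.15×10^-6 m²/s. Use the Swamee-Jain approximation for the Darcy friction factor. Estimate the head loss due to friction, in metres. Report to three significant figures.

V = 4Q/(πD²) = 4·0.131/(π·0.351²) = 1.354 m/s
Re = VD/ν = 1.354·0.351/1.15×10^-6 = 4.13×10^5 → turbulent
ε/D = 0.26/351 = 7.41×10^-4
Swamee-Jain: f = 0.01928
h_f = f(L/D)V²/(2g) = 0.01928·(973/0.351)·1.354²/(2·9.81) = 4.994 m

h_f ≈ 4.99 m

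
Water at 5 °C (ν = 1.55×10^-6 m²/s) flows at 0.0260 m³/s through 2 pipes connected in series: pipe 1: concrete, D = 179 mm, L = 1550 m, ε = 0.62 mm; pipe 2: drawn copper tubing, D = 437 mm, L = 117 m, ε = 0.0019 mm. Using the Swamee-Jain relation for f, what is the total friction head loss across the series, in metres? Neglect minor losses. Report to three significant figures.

Pipe 1: V = 1.033 m/s, Re = 1.19×10^5, ε/D = 0.00346, f = 0.02849, h_1 = f(L/D)V²/2g = 13.42 m
Pipe 2: V = 0.1733 m/s, Re = 4.89×10^4, ε/D = 4.35×10^-6, f = 0.02089, h_2 = f(L/D)V²/2g = 0.008564 m
Series → Q common, losses add: H = Σh = 13.43 m

H ≈ 13.4 m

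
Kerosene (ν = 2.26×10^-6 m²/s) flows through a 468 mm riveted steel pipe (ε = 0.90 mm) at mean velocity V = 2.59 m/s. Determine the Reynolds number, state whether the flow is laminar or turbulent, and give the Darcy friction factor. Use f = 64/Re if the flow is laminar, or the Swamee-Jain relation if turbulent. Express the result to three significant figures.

Re ≈ 5.36×10^5; turbulent; f ≈ 0.0236

Re = VD/ν = 2.590·0.468/2.26×10^-6 = 5.36×10^5
Re > 4000 → turbulent; ε/D = 0.00192
Swamee-Jain: f = 0.02364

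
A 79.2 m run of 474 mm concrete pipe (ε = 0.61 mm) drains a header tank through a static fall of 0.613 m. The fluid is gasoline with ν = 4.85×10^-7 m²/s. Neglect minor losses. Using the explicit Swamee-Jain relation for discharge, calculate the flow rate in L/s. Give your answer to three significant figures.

Q ≈ 326 L/s

Swamee-Jain (Type II): Q = -0.965·√(gD⁵h_f/L)·ln[ε/(3.7D) + √(3.17ν²L/(gD³h_f))]
√(gD⁵h_f/L) = √(9.81·0.474⁵·0.613/79.2) = 0.04262
ε/(3.7D) = 3.48×10^-4; √(3.17ν²L/(gD³h_f)) = 9.60×10^-6
Q = -0.965·0.04262·ln(3.574×10^-4) = 0.3264 m³/s
Check: V = 1.85 m/s, Re = 1.81×10^6, f = 0.02110, h_f = 0.615 m ≈ 0.613 m ✓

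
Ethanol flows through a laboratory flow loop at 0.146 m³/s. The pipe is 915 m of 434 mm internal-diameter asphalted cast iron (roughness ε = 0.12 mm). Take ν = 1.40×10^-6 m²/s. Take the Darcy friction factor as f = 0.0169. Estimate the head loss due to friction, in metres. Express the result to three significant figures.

V = 4Q/(πD²) = 4·0.146/(π·0.434²) = 0.9869 m/s
h_f = f(L/D)V²/(2g) = 0.01690·(915/0.434)·0.9869²/(2·9.81) = 1.769 m

h_f ≈ 1.77 m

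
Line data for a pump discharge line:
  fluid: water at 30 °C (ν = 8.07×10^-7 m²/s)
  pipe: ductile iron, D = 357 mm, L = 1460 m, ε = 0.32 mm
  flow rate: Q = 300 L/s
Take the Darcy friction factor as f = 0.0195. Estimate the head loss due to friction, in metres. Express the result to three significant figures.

h_f ≈ 36.5 m

V = 4Q/(πD²) = 4·0.300/(π·0.357²) = 2.997 m/s
h_f = f(L/D)V²/(2g) = 0.01950·(1460/0.357)·2.997²/(2·9.81) = 36.51 m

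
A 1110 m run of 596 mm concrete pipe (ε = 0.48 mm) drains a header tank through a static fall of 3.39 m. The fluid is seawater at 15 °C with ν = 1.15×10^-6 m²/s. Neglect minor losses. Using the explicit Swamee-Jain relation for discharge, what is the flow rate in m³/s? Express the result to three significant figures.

Q ≈ 0.381 m³/s

Swamee-Jain (Type II): Q = -0.965·√(gD⁵h_f/L)·ln[ε/(3.7D) + √(3.17ν²L/(gD³h_f))]
√(gD⁵h_f/L) = √(9.81·0.596⁵·3.39/1110) = 0.04747
ε/(3.7D) = 2.18×10^-4; √(3.17ν²L/(gD³h_f)) = 2.57×10^-5
Q = -0.965·0.04747·ln(2.434×10^-4) = 0.3811 m³/s
Check: V = 1.37 m/s, Re = 7.08×10^5, f = 0.01925, h_f = 3.41 m ≈ 3.39 m ✓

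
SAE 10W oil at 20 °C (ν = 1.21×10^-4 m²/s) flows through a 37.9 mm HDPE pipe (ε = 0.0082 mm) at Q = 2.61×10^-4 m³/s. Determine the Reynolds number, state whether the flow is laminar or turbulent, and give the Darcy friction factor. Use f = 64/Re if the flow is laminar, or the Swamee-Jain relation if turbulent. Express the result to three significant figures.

Re ≈ 72.5; laminar; f = 64/Re ≈ 0.883

V = 4Q/(πD²) = 0.2314 m/s
Re = VD/ν = 0.2314·0.0379/1.21×10^-4 = 72.5
Re < 2300 → laminar → f = 64/Re = 0.8832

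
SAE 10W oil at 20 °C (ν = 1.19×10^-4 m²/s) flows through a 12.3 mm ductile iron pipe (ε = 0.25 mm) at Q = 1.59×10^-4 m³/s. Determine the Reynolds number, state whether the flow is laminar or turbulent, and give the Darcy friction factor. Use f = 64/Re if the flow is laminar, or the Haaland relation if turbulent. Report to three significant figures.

V = 4Q/(πD²) = 1.338 m/s
Re = VD/ν = 1.338·0.0123/1.19×10^-4 = 138
Re < 2300 → laminar → f = 64/Re = 0.4627

Re ≈ 138; laminar; f = 64/Re ≈ 0.463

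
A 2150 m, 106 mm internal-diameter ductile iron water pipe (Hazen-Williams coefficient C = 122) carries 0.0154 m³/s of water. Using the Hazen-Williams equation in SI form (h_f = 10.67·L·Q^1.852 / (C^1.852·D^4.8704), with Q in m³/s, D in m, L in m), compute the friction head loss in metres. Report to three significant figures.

h_f ≈ 77.1 m

h_f = 10.67·2150·0.0154^1.852 / (122^1.852·0.106^4.8704) = 77.11 m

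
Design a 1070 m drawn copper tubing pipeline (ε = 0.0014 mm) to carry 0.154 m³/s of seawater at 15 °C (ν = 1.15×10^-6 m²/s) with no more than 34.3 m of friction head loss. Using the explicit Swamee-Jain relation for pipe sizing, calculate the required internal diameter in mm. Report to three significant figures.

D ≈ 241 mm

Swamee-Jain (Type III): D = 0.66·[ε^1.25·(LQ²/(gh_f))^4.75 + ν·Q^9.4·(L/(gh_f))^5.2]^0.04
LQ²/(gh_f) = 0.07542; L/(gh_f) = 3.180
Term 1 = ε^1.25·(…)^4.75 = 2.24×10^-13; Term 2 = ν·Q^9.4·(…)^5.2 = 1.09×10^-11
D = 0.66·(2.24×10^-13 + 1.09×10^-11)^0.04 = 0.2406 m = 241 mm
Check: V = 3.39 m/s, Re = 7.09×10^5, f = 0.01243, h_f = 32.3 m ≈ 34.3 m ✓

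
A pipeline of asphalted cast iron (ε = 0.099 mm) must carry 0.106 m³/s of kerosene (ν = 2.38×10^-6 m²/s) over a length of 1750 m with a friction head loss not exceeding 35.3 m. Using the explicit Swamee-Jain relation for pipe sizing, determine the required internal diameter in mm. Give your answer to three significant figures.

D ≈ 246 mm

Swamee-Jain (Type III): D = 0.66·[ε^1.25·(LQ²/(gh_f))^4.75 + ν·Q^9.4·(L/(gh_f))^5.2]^0.04
LQ²/(gh_f) = 0.05678; L/(gh_f) = 5.054
Term 1 = ε^1.25·(…)^4.75 = 1.19×10^-11; Term 2 = ν·Q^9.4·(…)^5.2 = 7.47×10^-12
D = 0.66·(1.19×10^-11 + 7.47×10^-12)^0.04 = 0.2461 m = 246 mm
Check: V = 2.23 m/s, Re = 2.30×10^5, f = 0.01815, h_f = 32.7 m ≈ 35.3 m ✓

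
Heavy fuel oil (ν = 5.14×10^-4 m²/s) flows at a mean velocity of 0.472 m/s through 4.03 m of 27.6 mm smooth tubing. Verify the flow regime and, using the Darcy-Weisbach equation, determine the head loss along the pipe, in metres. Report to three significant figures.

Re = VD/ν = 0.472·0.02760/5.14×10^-4 = 25.3 → laminar (Re < 2300)
f = 64/Re = 2.525
h_f = f(L/D)V²/(2g) = 2.525·(4.03/0.02760)·0.472²/(2·9.81) = 4.187 m

h_f ≈ 4.19 m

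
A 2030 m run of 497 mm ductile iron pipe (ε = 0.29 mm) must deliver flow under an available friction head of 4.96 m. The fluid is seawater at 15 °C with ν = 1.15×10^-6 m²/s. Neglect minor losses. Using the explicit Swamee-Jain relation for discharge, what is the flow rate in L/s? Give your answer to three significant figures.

Q ≈ 222 L/s

Swamee-Jain (Type II): Q = -0.965·√(gD⁵h_f/L)·ln[ε/(3.7D) + √(3.17ν²L/(gD³h_f))]
√(gD⁵h_f/L) = √(9.81·0.497⁵·4.96/2030) = 0.02696
ε/(3.7D) = 1.58×10^-4; √(3.17ν²L/(gD³h_f)) = 3.77×10^-5
Q = -0.965·0.02696·ln(1.954×10^-4) = 0.2222 m³/s
Check: V = 1.15 m/s, Re = 4.95×10^5, f = 0.01829, h_f = 4.99 m ≈ 4.96 m ✓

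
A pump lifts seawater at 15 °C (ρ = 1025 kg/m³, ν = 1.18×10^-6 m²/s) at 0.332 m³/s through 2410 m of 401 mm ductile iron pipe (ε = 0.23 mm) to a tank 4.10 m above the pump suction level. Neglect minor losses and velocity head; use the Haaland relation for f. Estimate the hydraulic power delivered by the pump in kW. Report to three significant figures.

V = 4Q/(πD²) = 2.629 m/s; Re = 8.93×10^5; ε/D = 5.74×10^-4; f = 0.01770
h_f = f(L/D)V²/2g = 37.48 m
Total head H = z + h_f = 4.10 + 37.48 = 41.58 m
P_hyd = ρgQH = 1025·9.81·0.332·41.58 = 138.8 kW

P_hyd ≈ 139 kW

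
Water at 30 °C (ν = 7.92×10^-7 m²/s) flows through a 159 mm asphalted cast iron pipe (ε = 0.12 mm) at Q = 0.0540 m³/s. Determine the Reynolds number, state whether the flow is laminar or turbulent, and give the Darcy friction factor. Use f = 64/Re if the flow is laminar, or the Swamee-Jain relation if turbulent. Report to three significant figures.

V = 4Q/(πD²) = 2.720 m/s
Re = VD/ν = 2.720·0.159/7.92×10^-7 = 5.46×10^5
Re > 4000 → turbulent; ε/D = 7.55×10^-4
Swamee-Jain: f = 0.01914

Re ≈ 5.46×10^5; turbulent; f ≈ 0.0191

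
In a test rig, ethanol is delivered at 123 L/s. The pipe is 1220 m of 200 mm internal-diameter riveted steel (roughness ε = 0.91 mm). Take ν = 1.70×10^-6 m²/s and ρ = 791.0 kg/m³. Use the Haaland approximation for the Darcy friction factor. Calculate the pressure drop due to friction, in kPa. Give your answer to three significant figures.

V = 4Q/(πD²) = 4·0.123/(π·0.200²) = 3.915 m/s
Re = VD/ν = 3.915·0.200/1.70×10^-6 = 4.61×10^5 → turbulent
ε/D = 0.91/200 = 0.00455
Haaland: f = 0.02978
h_f = f(L/D)V²/(2g) = 0.02978·(1220/0.200)·3.915²/(2·9.81) = 141.9 m
Δp = ρg·h_f = 791.0·9.81·141.9 = 1101 kPa

Δp ≈ 1100 kPa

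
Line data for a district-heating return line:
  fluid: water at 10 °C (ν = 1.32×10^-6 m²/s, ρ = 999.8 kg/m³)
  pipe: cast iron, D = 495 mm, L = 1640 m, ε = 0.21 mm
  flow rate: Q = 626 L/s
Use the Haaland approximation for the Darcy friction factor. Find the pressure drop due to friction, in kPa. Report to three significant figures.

V = 4Q/(πD²) = 4·0.626/(π·0.495²) = 3.253 m/s
Re = VD/ν = 3.253·0.495/1.32×10^-6 = 1.22×10^6 → turbulent
ε/D = 0.21/495 = 4.24×10^-4
Haaland: f = 0.01654
h_f = f(L/D)V²/(2g) = 0.01654·(1640/0.495)·3.253²/(2·9.81) = 29.56 m
Δp = ρg·h_f = 999.8·9.81·29.56 = 289.9 kPa

Δp ≈ 290 kPa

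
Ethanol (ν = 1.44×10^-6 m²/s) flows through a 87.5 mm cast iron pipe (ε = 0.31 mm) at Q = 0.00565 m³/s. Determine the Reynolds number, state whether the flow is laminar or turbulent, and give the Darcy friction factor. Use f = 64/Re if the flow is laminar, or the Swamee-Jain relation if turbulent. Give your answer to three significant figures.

V = 4Q/(πD²) = 0.9396 m/s
Re = VD/ν = 0.9396·0.0875/1.44×10^-6 = 5.71×10^4
Re > 4000 → turbulent; ε/D = 0.00354
Swamee-Jain: f = 0.02972

Re ≈ 5.71×10^4; turbulent; f ≈ 0.0297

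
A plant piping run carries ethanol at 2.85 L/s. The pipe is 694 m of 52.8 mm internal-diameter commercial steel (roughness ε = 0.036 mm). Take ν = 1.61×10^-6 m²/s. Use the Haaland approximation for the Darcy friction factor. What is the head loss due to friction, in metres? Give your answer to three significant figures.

V = 4Q/(πD²) = 4·0.00285/(π·0.0528²) = 1.302 m/s
Re = VD/ν = 1.302·0.0528/1.61×10^-6 = 4.27×10^4 → turbulent
ε/D = 0.036/52.8 = 6.82×10^-4
Haaland: f = 0.02339
h_f = f(L/D)V²/(2g) = 0.02339·(694/0.0528)·1.302²/(2·9.81) = 26.55 m

h_f ≈ 26.6 m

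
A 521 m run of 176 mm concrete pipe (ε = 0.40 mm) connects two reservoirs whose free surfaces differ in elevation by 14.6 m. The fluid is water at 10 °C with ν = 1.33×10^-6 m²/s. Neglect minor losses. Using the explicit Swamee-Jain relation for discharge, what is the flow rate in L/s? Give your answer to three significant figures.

Q ≈ 48.0 L/s

Swamee-Jain (Type II): Q = -0.965·√(gD⁵h_f/L)·ln[ε/(3.7D) + √(3.17ν²L/(gD³h_f))]
√(gD⁵h_f/L) = √(9.81·0.176⁵·14.6/521) = 0.006814
ε/(3.7D) = 6.14×10^-4; √(3.17ν²L/(gD³h_f)) = 6.12×10^-5
Q = -0.965·0.006814·ln(6.754×10^-4) = 0.04800 m³/s
Check: V = 1.97 m/s, Re = 2.61×10^5, f = 0.02503, h_f = 14.7 m ≈ 14.6 m ✓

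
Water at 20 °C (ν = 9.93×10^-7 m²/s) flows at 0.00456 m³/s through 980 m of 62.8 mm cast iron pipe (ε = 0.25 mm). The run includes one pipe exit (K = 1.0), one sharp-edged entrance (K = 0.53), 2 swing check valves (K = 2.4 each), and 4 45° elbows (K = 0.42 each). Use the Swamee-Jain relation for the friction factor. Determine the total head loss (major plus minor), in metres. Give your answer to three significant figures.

H_L ≈ 52.3 m

V = 4Q/(πD²) = 1.472 m/s; V²/2g = 0.1105 m
Re = 9.31×10^4, ε/D = 0.00398 → f = 0.02980 (Swamee-Jain)
Major: h_f = f(L/D)·V²/2g = 0.02980·15605·0.1105 = 51.37 m
Minor: ΣK = 8.01; h_m = ΣK·V²/2g = 0.8848 m
Total H_L = 51.37 + 0.8848 = 52.25 m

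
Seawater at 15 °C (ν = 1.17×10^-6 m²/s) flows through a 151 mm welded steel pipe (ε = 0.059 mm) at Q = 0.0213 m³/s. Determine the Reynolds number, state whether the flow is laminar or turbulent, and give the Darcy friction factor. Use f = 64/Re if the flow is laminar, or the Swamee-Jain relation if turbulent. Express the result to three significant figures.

V = 4Q/(πD²) = 1.189 m/s
Re = VD/ν = 1.189·0.151/1.17×10^-6 = 1.54×10^5
Re > 4000 → turbulent; ε/D = 3.91×10^-4
Swamee-Jain: f = 0.01887

Re ≈ 1.54×10^5; turbulent; f ≈ 0.0189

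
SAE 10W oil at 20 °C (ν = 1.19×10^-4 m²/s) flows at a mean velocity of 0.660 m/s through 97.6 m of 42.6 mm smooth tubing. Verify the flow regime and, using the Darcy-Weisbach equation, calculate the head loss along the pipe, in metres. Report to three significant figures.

h_f ≈ 13.8 m

Re = VD/ν = 0.660·0.04260/1.19×10^-4 = 236 → laminar (Re < 2300)
f = 64/Re = 0.2709
h_f = f(L/D)V²/(2g) = 0.2709·(97.6/0.04260)·0.660²/(2·9.81) = 13.78 m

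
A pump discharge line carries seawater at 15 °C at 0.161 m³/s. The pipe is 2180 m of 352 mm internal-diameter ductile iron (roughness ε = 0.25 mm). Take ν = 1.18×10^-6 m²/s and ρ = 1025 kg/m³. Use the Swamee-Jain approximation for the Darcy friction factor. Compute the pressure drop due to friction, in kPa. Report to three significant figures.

V = 4Q/(πD²) = 4·0.161/(π·0.352²) = 1.654 m/s
Re = VD/ν = 1.654·0.352/1.18×10^-6 = 4.94×10^5 → turbulent
ε/D = 0.25/352 = 7.10×10^-4
Swamee-Jain: f = 0.01899
h_f = f(L/D)V²/(2g) = 0.01899·(2180/0.352)·1.654²/(2·9.81) = 16.40 m
Δp = ρg·h_f = 1025·9.81·16.40 = 164.9 kPa

Δp ≈ 165 kPa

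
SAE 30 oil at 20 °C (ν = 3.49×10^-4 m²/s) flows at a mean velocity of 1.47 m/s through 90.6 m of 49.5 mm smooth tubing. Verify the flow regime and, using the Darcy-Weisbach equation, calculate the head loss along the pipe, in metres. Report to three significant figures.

Re = VD/ν = 1.47·0.04950/3.49×10^-4 = 208 → laminar (Re < 2300)
f = 64/Re = 0.3070
h_f = f(L/D)V²/(2g) = 0.3070·(90.6/0.04950)·1.47²/(2·9.81) = 61.88 m

h_f ≈ 61.9 m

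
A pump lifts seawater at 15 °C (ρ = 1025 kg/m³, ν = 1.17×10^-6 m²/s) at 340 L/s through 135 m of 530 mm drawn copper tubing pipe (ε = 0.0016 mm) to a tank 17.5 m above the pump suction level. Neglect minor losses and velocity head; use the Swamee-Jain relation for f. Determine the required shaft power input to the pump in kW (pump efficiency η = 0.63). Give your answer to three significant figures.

V = 4Q/(πD²) = 1.541 m/s; Re = 6.98×10^5; ε/D = 3.02×10^-6; f = 0.01240
h_f = f(L/D)V²/2g = 0.3824 m
Total head H = z + h_f = 17.5 + 0.3824 = 17.88 m
P_hyd = ρgQH = 1025·9.81·0.340·17.88 = 61.14 kW
P_shaft = P_hyd/η = 61.14/0.63 = 97.04 kW

P_shaft ≈ 97.0 kW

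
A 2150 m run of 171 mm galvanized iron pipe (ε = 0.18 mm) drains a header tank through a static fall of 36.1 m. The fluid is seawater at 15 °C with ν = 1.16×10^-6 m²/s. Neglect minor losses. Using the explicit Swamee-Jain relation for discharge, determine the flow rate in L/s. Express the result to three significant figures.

Q ≈ 37.6 L/s

Swamee-Jain (Type II): Q = -0.965·√(gD⁵h_f/L)·ln[ε/(3.7D) + √(3.17ν²L/(gD³h_f))]
√(gD⁵h_f/L) = √(9.81·0.171⁵·36.1/2150) = 0.004907
ε/(3.7D) = 2.84×10^-4; √(3.17ν²L/(gD³h_f)) = 7.20×10^-5
Q = -0.965·0.004907·ln(3.565×10^-4) = 0.03760 m³/s
Check: V = 1.64 m/s, Re = 2.41×10^5, f = 0.02118, h_f = 36.4 m ≈ 36.1 m ✓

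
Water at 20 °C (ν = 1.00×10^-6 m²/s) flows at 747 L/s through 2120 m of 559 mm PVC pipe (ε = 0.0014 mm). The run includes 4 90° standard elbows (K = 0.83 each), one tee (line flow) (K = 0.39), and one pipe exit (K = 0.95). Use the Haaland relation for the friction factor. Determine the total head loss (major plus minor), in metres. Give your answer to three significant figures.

V = 4Q/(πD²) = 3.044 m/s; V²/2g = 0.4722 m
Re = 1.70×10^6, ε/D = 2.50×10^-6 → f = 0.01068 (Haaland)
Major: h_f = f(L/D)·V²/2g = 0.01068·3792·0.4722 = 19.12 m
Minor: ΣK = 4.66; h_m = ΣK·V²/2g = 2.200 m
Total H_L = 19.12 + 2.200 = 21.32 m

H_L ≈ 21.3 m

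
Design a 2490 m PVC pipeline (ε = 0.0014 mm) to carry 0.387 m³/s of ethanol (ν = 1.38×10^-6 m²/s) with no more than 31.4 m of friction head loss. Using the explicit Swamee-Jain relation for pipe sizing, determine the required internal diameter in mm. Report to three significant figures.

D ≈ 416 mm

Swamee-Jain (Type III): D = 0.66·[ε^1.25·(LQ²/(gh_f))^4.75 + ν·Q^9.4·(L/(gh_f))^5.2]^0.04
LQ²/(gh_f) = 1.211; L/(gh_f) = 8.084
Term 1 = ε^1.25·(…)^4.75 = 1.19×10^-7; Term 2 = ν·Q^9.4·(…)^5.2 = 9.64×10^-6
D = 0.66·(1.19×10^-7 + 9.64×10^-6)^0.04 = 0.4160 m = 416 mm
Check: V = 2.85 m/s, Re = 8.58×10^5, f = 0.01199, h_f = 29.6 m ≈ 31.4 m ✓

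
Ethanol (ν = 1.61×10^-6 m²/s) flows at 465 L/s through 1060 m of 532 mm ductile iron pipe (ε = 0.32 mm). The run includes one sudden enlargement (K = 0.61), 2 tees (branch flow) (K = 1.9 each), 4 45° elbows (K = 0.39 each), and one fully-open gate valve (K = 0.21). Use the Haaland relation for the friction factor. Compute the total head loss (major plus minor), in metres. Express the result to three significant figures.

H_L ≈ 9.38 m

V = 4Q/(πD²) = 2.092 m/s; V²/2g = 0.2230 m
Re = 6.91×10^5, ε/D = 6.02×10^-4 → f = 0.01800 (Haaland)
Major: h_f = f(L/D)·V²/2g = 0.01800·1992·0.2230 = 7.998 m
Minor: ΣK = 6.18; h_m = ΣK·V²/2g = 1.378 m
Total H_L = 7.998 + 1.378 = 9.376 m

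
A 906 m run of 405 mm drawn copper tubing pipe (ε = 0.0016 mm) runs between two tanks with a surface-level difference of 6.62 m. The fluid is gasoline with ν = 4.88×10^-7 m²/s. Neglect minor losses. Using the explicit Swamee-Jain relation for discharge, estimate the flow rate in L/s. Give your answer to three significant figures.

Q ≈ 302 L/s

Swamee-Jain (Type II): Q = -0.965·√(gD⁵h_f/L)·ln[ε/(3.7D) + √(3.17ν²L/(gD³h_f))]
√(gD⁵h_f/L) = √(9.81·0.405⁵·6.62/906) = 0.02795
ε/(3.7D) = 1.07×10^-6; √(3.17ν²L/(gD³h_f)) = 1.26×10^-5
Q = -0.965·0.02795·ln(1.366×10^-5) = 0.3021 m³/s
Check: V = 2.34 m/s, Re = 1.95×10^6, f = 0.01056, h_f = 6.62 m ≈ 6.62 m ✓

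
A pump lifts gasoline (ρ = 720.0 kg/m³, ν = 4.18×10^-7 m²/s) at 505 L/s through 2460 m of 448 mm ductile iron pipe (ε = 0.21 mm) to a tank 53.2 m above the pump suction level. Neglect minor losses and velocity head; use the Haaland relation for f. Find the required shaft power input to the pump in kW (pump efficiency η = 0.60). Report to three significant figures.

P_shaft ≈ 600 kW

V = 4Q/(πD²) = 3.204 m/s; Re = 3.43×10^6; ε/D = 4.69×10^-4; f = 0.01663
h_f = f(L/D)V²/2g = 47.77 m
Total head H = z + h_f = 53.2 + 47.77 = 101.0 m
P_hyd = ρgQH = 720.0·9.81·0.505·101.0 = 360.2 kW
P_shaft = P_hyd/η = 360.2/0.60 = 600.3 kW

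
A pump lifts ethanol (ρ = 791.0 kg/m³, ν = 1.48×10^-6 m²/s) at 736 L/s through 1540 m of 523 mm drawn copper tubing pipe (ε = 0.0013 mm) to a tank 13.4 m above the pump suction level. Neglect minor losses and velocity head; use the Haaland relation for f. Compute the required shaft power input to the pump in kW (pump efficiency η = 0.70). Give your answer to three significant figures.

V = 4Q/(πD²) = 3.426 m/s; Re = 1.21×10^6; ε/D = 2.49×10^-6; f = 0.01127
h_f = f(L/D)V²/2g = 19.85 m
Total head H = z + h_f = 13.4 + 19.85 = 33.25 m
P_hyd = ρgQH = 791.0·9.81·0.736·33.25 = 189.9 kW
P_shaft = P_hyd/η = 189.9/0.70 = 271.3 kW

P_shaft ≈ 271 kW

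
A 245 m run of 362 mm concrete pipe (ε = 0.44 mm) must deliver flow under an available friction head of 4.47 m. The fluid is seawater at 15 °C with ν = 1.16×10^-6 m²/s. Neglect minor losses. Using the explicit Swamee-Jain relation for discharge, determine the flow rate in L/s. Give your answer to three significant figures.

Swamee-Jain (Type II): Q = -0.965·√(gD⁵h_f/L)·ln[ε/(3.7D) + √(3.17ν²L/(gD³h_f))]
√(gD⁵h_f/L) = √(9.81·0.362⁵·4.47/245) = 0.03336
ε/(3.7D) = 3.29×10^-4; √(3.17ν²L/(gD³h_f)) = 2.24×10^-5
Q = -0.965·0.03336·ln(3.509×10^-4) = 0.2561 m³/s
Check: V = 2.49 m/s, Re = 7.76×10^5, f = 0.02104, h_f = 4.49 m ≈ 4.47 m ✓

Q ≈ 256 L/s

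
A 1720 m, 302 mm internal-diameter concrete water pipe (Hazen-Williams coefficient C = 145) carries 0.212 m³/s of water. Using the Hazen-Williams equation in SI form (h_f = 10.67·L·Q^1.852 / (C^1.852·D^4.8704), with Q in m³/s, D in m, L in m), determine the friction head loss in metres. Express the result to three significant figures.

h_f ≈ 35.1 m

h_f = 10.67·1720·0.212^1.852 / (145^1.852·0.302^4.8704) = 35.14 m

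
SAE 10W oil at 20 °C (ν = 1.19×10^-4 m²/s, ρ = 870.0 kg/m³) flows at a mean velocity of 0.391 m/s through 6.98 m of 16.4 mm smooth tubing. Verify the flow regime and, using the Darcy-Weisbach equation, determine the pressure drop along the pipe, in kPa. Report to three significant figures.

Re = VD/ν = 0.391·0.01640/1.19×10^-4 = 53.9 → laminar (Re < 2300)
f = 64/Re = 1.188
h_f = f(L/D)V²/(2g) = 1.188·(6.98/0.01640)·0.391²/(2·9.81) = 3.939 m
Δp = ρg·h_f = 870.0·9.81·3.939 = 33.62 kPa

Δp ≈ 33.6 kPa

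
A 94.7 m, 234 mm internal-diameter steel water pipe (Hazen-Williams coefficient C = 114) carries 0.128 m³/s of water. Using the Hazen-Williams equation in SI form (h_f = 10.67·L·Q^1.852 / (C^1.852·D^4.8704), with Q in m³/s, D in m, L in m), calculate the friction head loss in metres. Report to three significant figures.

h_f ≈ 4.11 m

h_f = 10.67·94.7·0.128^1.852 / (114^1.852·0.234^4.8704) = 4.110 m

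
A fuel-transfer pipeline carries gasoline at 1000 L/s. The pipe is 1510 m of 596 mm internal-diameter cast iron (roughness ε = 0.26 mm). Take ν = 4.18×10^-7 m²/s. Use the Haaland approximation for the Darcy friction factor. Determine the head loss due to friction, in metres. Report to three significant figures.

V = 4Q/(πD²) = 4·1.00/(π·0.596²) = 3.584 m/s
Re = VD/ν = 3.584·0.596/4.18×10^-7 = 5.11×10^6 → turbulent
ε/D = 0.26/596 = 4.36×10^-4
Haaland: f = 0.01633
h_f = f(L/D)V²/(2g) = 0.01633·(1510/0.596)·3.584²/(2·9.81) = 27.09 m

h_f ≈ 27.1 m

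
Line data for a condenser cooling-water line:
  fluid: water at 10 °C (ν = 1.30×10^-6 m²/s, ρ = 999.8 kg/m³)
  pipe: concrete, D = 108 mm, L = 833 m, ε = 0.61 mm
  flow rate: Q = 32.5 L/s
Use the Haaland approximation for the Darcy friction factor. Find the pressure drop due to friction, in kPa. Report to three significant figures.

Δp ≈ 1550 kPa

V = 4Q/(πD²) = 4·0.0325/(π·0.108²) = 3.548 m/s
Re = VD/ν = 3.548·0.108/1.30×10^-6 = 2.95×10^5 → turbulent
ε/D = 0.61/108 = 0.00565
Haaland: f = 0.03186
h_f = f(L/D)V²/(2g) = 0.03186·(833/0.108)·3.548²/(2·9.81) = 157.6 m
Δp = ρg·h_f = 999.8·9.81·157.6 = 1546 kPa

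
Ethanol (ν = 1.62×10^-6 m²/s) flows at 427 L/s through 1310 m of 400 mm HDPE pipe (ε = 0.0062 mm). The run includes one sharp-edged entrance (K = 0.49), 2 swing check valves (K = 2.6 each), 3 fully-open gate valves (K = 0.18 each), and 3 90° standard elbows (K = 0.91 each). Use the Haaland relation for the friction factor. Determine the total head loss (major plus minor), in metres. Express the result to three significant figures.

H_L ≈ 28.8 m

V = 4Q/(πD²) = 3.398 m/s; V²/2g = 0.5885 m
Re = 8.39×10^5, ε/D = 1.55×10^-5 → f = 0.01219 (Haaland)
Major: h_f = f(L/D)·V²/2g = 0.01219·3275·0.5885 = 23.50 m
Minor: ΣK = 8.96; h_m = ΣK·V²/2g = 5.273 m
Total H_L = 23.50 + 5.273 = 28.77 m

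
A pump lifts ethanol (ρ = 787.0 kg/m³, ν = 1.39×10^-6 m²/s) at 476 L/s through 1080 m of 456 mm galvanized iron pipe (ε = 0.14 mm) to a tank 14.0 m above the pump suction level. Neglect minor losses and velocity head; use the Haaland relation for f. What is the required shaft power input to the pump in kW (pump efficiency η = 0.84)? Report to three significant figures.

P_shaft ≈ 132 kW

V = 4Q/(πD²) = 2.915 m/s; Re = 9.56×10^5; ε/D = 3.07×10^-4; f = 0.01569
h_f = f(L/D)V²/2g = 16.09 m
Total head H = z + h_f = 14.0 + 16.09 = 30.09 m
P_hyd = ρgQH = 787.0·9.81·0.476·30.09 = 110.6 kW
P_shaft = P_hyd/η = 110.6/0.84 = 131.7 kW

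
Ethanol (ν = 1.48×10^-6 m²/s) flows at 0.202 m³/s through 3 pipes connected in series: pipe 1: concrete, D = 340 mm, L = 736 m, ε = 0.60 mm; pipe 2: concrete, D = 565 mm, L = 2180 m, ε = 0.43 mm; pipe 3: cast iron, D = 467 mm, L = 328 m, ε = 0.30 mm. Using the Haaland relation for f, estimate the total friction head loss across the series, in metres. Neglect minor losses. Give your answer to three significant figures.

Pipe 1: V = 2.225 m/s, Re = 5.11×10^5, ε/D = 0.00176, f = 0.02305, h_1 = f(L/D)V²/2g = 12.59 m
Pipe 2: V = 0.8057 m/s, Re = 3.08×10^5, ε/D = 7.61×10^-4, f = 0.01943, h_2 = f(L/D)V²/2g = 2.480 m
Pipe 3: V = 1.179 m/s, Re = 3.72×10^5, ε/D = 6.42×10^-4, f = 0.01865, h_3 = f(L/D)V²/2g = 0.9286 m
Series → Q common, losses add: H = Σh = 16.00 m

H ≈ 16.0 m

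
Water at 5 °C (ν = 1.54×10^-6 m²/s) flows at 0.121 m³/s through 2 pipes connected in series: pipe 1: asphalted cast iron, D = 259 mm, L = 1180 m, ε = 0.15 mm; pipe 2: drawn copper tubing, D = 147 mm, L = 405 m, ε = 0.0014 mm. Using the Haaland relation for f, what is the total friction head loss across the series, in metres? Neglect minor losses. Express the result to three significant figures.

Pipe 1: V = 2.297 m/s, Re = 3.86×10^5, ε/D = 5.79×10^-4, f = 0.01827, h_1 = f(L/D)V²/2g = 22.38 m
Pipe 2: V = 7.130 m/s, Re = 6.81×10^5, ε/D = 9.52×10^-6, f = 0.01251, h_2 = f(L/D)V²/2g = 89.26 m
Series → Q common, losses add: H = Σh = 111.6 m

H ≈ 112 m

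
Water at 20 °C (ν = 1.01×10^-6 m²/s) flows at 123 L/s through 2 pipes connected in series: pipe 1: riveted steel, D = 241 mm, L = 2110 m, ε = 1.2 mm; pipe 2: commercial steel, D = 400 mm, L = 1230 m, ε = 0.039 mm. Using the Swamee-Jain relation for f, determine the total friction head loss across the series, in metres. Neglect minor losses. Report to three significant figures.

Pipe 1: V = 2.696 m/s, Re = 6.43×10^5, ε/D = 0.00498, f = 0.03056, h_1 = f(L/D)V²/2g = 99.15 m
Pipe 2: V = 0.9788 m/s, Re = 3.88×10^5, ε/D = 9.75×10^-5, f = 0.01489, h_2 = f(L/D)V²/2g = 2.236 m
Series → Q common, losses add: H = Σh = 101.4 m

H ≈ 101 m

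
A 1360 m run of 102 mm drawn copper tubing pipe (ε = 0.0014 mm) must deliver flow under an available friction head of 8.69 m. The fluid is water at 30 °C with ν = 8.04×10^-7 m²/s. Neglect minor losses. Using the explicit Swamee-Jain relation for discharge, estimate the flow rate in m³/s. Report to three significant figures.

Q ≈ 0.00693 m³/s

Swamee-Jain (Type II): Q = -0.965·√(gD⁵h_f/L)·ln[ε/(3.7D) + √(3.17ν²L/(gD³h_f))]
√(gD⁵h_f/L) = √(9.81·0.102⁵·8.69/1360) = 8.319×10^-4
ε/(3.7D) = 3.71×10^-6; √(3.17ν²L/(gD³h_f)) = 1.76×10^-4
Q = -0.965·8.319×10^-4·ln(1.792×10^-4) = 0.006926 m³/s
Check: V = 0.848 m/s, Re = 1.08×10^5, f = 0.01768, h_f = 8.63 m ≈ 8.69 m ✓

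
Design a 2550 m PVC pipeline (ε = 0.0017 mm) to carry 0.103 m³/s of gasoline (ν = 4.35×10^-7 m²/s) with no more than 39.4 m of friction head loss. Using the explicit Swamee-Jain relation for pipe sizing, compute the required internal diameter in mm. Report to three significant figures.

D ≈ 232 mm

Swamee-Jain (Type III): D = 0.66·[ε^1.25·(LQ²/(gh_f))^4.75 + ν·Q^9.4·(L/(gh_f))^5.2]^0.04
LQ²/(gh_f) = 0.06999; L/(gh_f) = 6.597
Term 1 = ε^1.25·(…)^4.75 = 2.00×10^-13; Term 2 = ν·Q^9.4·(…)^5.2 = 4.17×10^-12
D = 0.66·(2.00×10^-13 + 4.17×10^-12)^0.04 = 0.2318 m = 232 mm
Check: V = 2.44 m/s, Re = 1.30×10^6, f = 0.01132, h_f = 37.8 m ≈ 39.4 m ✓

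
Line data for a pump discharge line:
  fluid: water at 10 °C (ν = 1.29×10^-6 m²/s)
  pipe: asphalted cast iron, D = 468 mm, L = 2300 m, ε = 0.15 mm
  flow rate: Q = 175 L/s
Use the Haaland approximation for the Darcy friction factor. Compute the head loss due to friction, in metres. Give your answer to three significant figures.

h_f ≈ 4.32 m

V = 4Q/(πD²) = 4·0.175/(π·0.468²) = 1.017 m/s
Re = VD/ν = 1.017·0.468/1.29×10^-6 = 3.69×10^5 → turbulent
ε/D = 0.15/468 = 3.21×10^-4
Haaland: f = 0.01666
h_f = f(L/D)V²/(2g) = 0.01666·(2300/0.468)·1.017²/(2·9.81) = 4.319 m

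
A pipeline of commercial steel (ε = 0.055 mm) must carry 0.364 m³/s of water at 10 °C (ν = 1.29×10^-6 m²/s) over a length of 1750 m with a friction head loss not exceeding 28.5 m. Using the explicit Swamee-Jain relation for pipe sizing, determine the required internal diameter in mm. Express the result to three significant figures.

Swamee-Jain (Type III): D = 0.66·[ε^1.25·(LQ²/(gh_f))^4.75 + ν·Q^9.4·(L/(gh_f))^5.2]^0.04
LQ²/(gh_f) = 0.8293; L/(gh_f) = 6.259
Term 1 = ε^1.25·(…)^4.75 = 1.95×10^-6; Term 2 = ν·Q^9.4·(…)^5.2 = 1.34×10^-6
D = 0.66·(1.95×10^-6 + 1.34×10^-6)^0.04 = 0.3983 m = 398 mm
Check: V = 2.92 m/s, Re = 9.02×10^5, f = 0.01414, h_f = 27.0 m ≈ 28.5 m ✓

D ≈ 398 mm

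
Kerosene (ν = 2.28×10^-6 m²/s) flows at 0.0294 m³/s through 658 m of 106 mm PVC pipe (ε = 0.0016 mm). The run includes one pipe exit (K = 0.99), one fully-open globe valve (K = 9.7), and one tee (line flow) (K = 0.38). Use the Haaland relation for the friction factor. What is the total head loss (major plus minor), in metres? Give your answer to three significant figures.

V = 4Q/(πD²) = 3.332 m/s; V²/2g = 0.5657 m
Re = 1.55×10^5, ε/D = 1.51×10^-5 → f = 0.01638 (Haaland)
Major: h_f = f(L/D)·V²/2g = 0.01638·6208·0.5657 = 57.51 m
Minor: ΣK = 11.1; h_m = ΣK·V²/2g = 6.262 m
Total H_L = 57.51 + 6.262 = 63.77 m

H_L ≈ 63.8 m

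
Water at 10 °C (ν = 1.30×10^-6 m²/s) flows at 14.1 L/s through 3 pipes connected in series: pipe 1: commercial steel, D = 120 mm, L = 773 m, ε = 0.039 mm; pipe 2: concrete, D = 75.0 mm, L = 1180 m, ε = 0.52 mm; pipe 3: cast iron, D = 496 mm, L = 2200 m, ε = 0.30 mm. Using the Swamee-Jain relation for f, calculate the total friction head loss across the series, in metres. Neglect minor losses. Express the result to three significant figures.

H ≈ 289 m

Pipe 1: V = 1.247 m/s, Re = 1.15×10^5, ε/D = 3.25×10^-4, f = 0.01923, h_1 = f(L/D)V²/2g = 9.812 m
Pipe 2: V = 3.192 m/s, Re = 1.84×10^5, ε/D = 0.00693, f = 0.03420, h_2 = f(L/D)V²/2g = 279.4 m
Pipe 3: V = 0.07297 m/s, Re = 2.78×10^4, ε/D = 6.05×10^-4, f = 0.02548, h_3 = f(L/D)V²/2g = 0.03067 m
Series → Q common, losses add: H = Σh = 289.2 m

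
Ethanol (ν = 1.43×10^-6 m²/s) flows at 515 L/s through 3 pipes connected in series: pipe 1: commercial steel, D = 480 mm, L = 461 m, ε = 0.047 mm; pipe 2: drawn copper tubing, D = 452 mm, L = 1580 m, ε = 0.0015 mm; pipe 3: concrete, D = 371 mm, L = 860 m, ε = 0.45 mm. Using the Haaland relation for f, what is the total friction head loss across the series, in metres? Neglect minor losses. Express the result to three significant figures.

Pipe 1: V = 2.846 m/s, Re = 9.55×10^5, ε/D = 9.79×10^-5, f = 0.01335, h_1 = f(L/D)V²/2g = 5.291 m
Pipe 2: V = 3.210 m/s, Re = 1.01×10^6, ε/D = 3.32×10^-6, f = 0.01161, h_2 = f(L/D)V²/2g = 21.31 m
Pipe 3: V = 4.764 m/s, Re = 1.24×10^6, ε/D = 0.00121, f = 0.02082, h_3 = f(L/D)V²/2g = 55.83 m
Series → Q common, losses add: H = Σh = 82.44 m

H ≈ 82.4 m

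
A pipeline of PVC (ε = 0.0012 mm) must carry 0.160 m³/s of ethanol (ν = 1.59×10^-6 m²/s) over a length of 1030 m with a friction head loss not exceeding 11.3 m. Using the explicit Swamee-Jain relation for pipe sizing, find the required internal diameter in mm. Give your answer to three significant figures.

Swamee-Jain (Type III): D = 0.66·[ε^1.25·(LQ²/(gh_f))^4.75 + ν·Q^9.4·(L/(gh_f))^5.2]^0.04
LQ²/(gh_f) = 0.2379; L/(gh_f) = 9.292
Term 1 = ε^1.25·(…)^4.75 = 4.33×10^-11; Term 2 = ν·Q^9.4·(…)^5.2 = 5.68×10^-9
D = 0.66·(4.33×10^-11 + 5.68×10^-9)^0.04 = 0.3089 m = 309 mm
Check: V = 2.13 m/s, Re = 4.15×10^5, f = 0.01360, h_f = 10.5 m ≈ 11.3 m ✓

D ≈ 309 mm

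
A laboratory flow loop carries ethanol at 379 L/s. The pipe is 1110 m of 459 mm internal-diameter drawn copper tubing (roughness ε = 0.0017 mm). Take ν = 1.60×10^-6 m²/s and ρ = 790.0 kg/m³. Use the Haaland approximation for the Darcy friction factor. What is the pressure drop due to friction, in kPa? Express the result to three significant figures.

V = 4Q/(πD²) = 4·0.379/(π·0.459²) = 2.290 m/s
Re = VD/ν = 2.290·0.459/1.60×10^-6 = 6.57×10^5 → turbulent
ε/D = 0.0017/459 = 3.70×10^-6
Haaland: f = 0.01250
h_f = f(L/D)V²/(2g) = 0.01250·(1110/0.459)·2.290²/(2·9.81) = 8.080 m
Δp = ρg·h_f = 790.0·9.81·8.080 = 62.62 kPa

Δp ≈ 62.6 kPa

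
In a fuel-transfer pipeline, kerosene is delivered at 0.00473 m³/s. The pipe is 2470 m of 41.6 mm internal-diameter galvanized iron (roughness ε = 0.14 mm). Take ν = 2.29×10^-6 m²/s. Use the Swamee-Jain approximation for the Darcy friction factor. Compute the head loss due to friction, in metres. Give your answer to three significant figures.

h_f ≈ 1070 m

V = 4Q/(πD²) = 4·0.00473/(π·0.0416²) = 3.480 m/s
Re = VD/ν = 3.480·0.0416/2.29×10^-6 = 6.32×10^4 → turbulent
ε/D = 0.14/41.6 = 0.00337
Swamee-Jain: f = 0.02919
h_f = f(L/D)V²/(2g) = 0.02919·(2470/0.0416)·3.480²/(2·9.81) = 1070 m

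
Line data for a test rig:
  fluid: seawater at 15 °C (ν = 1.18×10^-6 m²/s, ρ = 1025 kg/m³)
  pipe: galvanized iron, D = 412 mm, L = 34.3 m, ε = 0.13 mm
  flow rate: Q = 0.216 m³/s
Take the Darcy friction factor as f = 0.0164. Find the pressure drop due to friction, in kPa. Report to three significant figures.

Δp ≈ 1.84 kPa

V = 4Q/(πD²) = 4·0.216/(π·0.412²) = 1.620 m/s
h_f = f(L/D)V²/(2g) = 0.01640·(34.3/0.412)·1.620²/(2·9.81) = 0.1827 m
Δp = ρg·h_f = 1025·9.81·0.1827 = 1.837 kPa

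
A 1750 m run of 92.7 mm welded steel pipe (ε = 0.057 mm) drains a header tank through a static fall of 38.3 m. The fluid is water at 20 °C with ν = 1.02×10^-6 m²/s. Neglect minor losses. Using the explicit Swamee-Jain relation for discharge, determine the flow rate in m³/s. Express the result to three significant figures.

Swamee-Jain (Type II): Q = -0.965·√(gD⁵h_f/L)·ln[ε/(3.7D) + √(3.17ν²L/(gD³h_f))]
√(gD⁵h_f/L) = √(9.81·0.0927⁵·38.3/1750) = 0.001212
ε/(3.7D) = 1.66×10^-4; √(3.17ν²L/(gD³h_f)) = 1.39×10^-4
Q = -0.965·0.001212·ln(3.051×10^-4) = 0.009470 m³/s
Check: V = 1.40 m/s, Re = 1.28×10^5, f = 0.02034, h_f = 38.5 m ≈ 38.3 m ✓

Q ≈ 0.00947 m³/s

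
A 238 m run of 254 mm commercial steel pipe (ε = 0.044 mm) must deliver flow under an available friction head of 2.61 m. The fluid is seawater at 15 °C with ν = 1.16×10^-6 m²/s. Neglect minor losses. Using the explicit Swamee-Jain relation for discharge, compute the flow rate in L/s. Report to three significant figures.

Q ≈ 95.2 L/s

Swamee-Jain (Type II): Q = -0.965·√(gD⁵h_f/L)·ln[ε/(3.7D) + √(3.17ν²L/(gD³h_f))]
√(gD⁵h_f/L) = √(9.81·0.254⁵·2.61/238) = 0.01066
ε/(3.7D) = 4.68×10^-5; √(3.17ν²L/(gD³h_f)) = 4.92×10^-5
Q = -0.965·0.01066·ln(9.601×10^-5) = 0.09521 m³/s
Check: V = 1.88 m/s, Re = 4.11×10^5, f = 0.01554, h_f = 2.62 m ≈ 2.61 m ✓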